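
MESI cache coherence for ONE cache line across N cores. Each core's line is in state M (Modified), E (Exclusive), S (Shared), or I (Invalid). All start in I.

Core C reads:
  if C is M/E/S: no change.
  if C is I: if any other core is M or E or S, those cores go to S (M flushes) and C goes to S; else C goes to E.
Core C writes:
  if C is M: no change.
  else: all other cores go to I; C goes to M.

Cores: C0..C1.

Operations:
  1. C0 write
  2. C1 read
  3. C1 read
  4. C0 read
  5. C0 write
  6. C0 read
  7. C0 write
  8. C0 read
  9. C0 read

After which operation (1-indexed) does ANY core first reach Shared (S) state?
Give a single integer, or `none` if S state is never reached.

Answer: 2

Derivation:
Op 1: C0 write [C0 write: invalidate none -> C0=M] -> [M,I]
Op 2: C1 read [C1 read from I: others=['C0=M'] -> C1=S, others downsized to S] -> [S,S]
  -> First S state at op 2; remaining ops need not be traced.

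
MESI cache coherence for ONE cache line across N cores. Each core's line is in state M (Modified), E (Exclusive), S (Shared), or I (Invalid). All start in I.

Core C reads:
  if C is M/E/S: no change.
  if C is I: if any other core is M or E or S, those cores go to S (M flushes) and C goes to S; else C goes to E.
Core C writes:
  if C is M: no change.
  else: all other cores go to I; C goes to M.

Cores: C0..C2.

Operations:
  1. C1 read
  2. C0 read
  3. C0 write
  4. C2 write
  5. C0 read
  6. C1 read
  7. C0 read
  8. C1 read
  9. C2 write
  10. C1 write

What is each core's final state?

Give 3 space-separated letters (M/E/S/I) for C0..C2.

Answer: I M I

Derivation:
Op 1: C1 read [C1 read from I: no other sharers -> C1=E (exclusive)] -> [I,E,I]
Op 2: C0 read [C0 read from I: others=['C1=E'] -> C0=S, others downsized to S] -> [S,S,I]
Op 3: C0 write [C0 write: invalidate ['C1=S'] -> C0=M] -> [M,I,I]
Op 4: C2 write [C2 write: invalidate ['C0=M'] -> C2=M] -> [I,I,M]
Op 5: C0 read [C0 read from I: others=['C2=M'] -> C0=S, others downsized to S] -> [S,I,S]
Op 6: C1 read [C1 read from I: others=['C0=S', 'C2=S'] -> C1=S, others downsized to S] -> [S,S,S]
Op 7: C0 read [C0 read: already in S, no change] -> [S,S,S]
Op 8: C1 read [C1 read: already in S, no change] -> [S,S,S]
Op 9: C2 write [C2 write: invalidate ['C0=S', 'C1=S'] -> C2=M] -> [I,I,M]
Op 10: C1 write [C1 write: invalidate ['C2=M'] -> C1=M] -> [I,M,I]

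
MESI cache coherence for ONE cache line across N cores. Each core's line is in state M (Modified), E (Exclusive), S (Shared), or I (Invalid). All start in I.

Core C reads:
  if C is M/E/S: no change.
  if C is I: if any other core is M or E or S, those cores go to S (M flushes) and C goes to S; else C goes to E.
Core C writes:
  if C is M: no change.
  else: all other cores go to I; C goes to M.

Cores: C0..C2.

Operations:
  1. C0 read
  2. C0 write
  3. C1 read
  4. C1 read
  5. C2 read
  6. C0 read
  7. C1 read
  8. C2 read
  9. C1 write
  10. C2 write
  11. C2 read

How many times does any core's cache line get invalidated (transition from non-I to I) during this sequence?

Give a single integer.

Answer: 3

Derivation:
Op 1: C0 read [C0 read from I: no other sharers -> C0=E (exclusive)] -> [E,I,I] (invalidations this op: 0; running total: 0)
Op 2: C0 write [C0 write: invalidate none -> C0=M] -> [M,I,I] (invalidations this op: 0; running total: 0)
Op 3: C1 read [C1 read from I: others=['C0=M'] -> C1=S, others downsized to S] -> [S,S,I] (invalidations this op: 0; running total: 0)
Op 4: C1 read [C1 read: already in S, no change] -> [S,S,I] (invalidations this op: 0; running total: 0)
Op 5: C2 read [C2 read from I: others=['C0=S', 'C1=S'] -> C2=S, others downsized to S] -> [S,S,S] (invalidations this op: 0; running total: 0)
Op 6: C0 read [C0 read: already in S, no change] -> [S,S,S] (invalidations this op: 0; running total: 0)
Op 7: C1 read [C1 read: already in S, no change] -> [S,S,S] (invalidations this op: 0; running total: 0)
Op 8: C2 read [C2 read: already in S, no change] -> [S,S,S] (invalidations this op: 0; running total: 0)
Op 9: C1 write [C1 write: invalidate ['C0=S', 'C2=S'] -> C1=M] -> [I,M,I] (invalidations this op: 2; running total: 2)
Op 10: C2 write [C2 write: invalidate ['C1=M'] -> C2=M] -> [I,I,M] (invalidations this op: 1; running total: 3)
Op 11: C2 read [C2 read: already in M, no change] -> [I,I,M] (invalidations this op: 0; running total: 3)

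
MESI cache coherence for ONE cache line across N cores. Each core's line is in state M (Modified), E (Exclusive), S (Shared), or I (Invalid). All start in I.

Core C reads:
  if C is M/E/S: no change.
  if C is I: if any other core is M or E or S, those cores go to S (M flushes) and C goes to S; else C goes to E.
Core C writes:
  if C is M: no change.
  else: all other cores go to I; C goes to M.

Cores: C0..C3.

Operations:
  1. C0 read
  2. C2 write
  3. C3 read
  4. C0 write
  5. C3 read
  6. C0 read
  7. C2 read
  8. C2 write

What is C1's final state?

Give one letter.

Op 1: C0 read [C0 read from I: no other sharers -> C0=E (exclusive)] -> [E,I,I,I]
Op 2: C2 write [C2 write: invalidate ['C0=E'] -> C2=M] -> [I,I,M,I]
Op 3: C3 read [C3 read from I: others=['C2=M'] -> C3=S, others downsized to S] -> [I,I,S,S]
Op 4: C0 write [C0 write: invalidate ['C2=S', 'C3=S'] -> C0=M] -> [M,I,I,I]
Op 5: C3 read [C3 read from I: others=['C0=M'] -> C3=S, others downsized to S] -> [S,I,I,S]
Op 6: C0 read [C0 read: already in S, no change] -> [S,I,I,S]
Op 7: C2 read [C2 read from I: others=['C0=S', 'C3=S'] -> C2=S, others downsized to S] -> [S,I,S,S]
Op 8: C2 write [C2 write: invalidate ['C0=S', 'C3=S'] -> C2=M] -> [I,I,M,I]

Answer: I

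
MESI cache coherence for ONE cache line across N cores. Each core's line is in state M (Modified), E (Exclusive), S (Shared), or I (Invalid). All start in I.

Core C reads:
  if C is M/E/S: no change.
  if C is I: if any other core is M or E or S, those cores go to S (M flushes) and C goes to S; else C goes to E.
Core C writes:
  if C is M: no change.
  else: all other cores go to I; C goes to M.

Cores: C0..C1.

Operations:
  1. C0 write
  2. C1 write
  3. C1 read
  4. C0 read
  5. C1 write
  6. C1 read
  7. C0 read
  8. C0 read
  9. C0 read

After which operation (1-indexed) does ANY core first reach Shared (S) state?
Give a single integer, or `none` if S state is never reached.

Answer: 4

Derivation:
Op 1: C0 write [C0 write: invalidate none -> C0=M] -> [M,I]
Op 2: C1 write [C1 write: invalidate ['C0=M'] -> C1=M] -> [I,M]
Op 3: C1 read [C1 read: already in M, no change] -> [I,M]
Op 4: C0 read [C0 read from I: others=['C1=M'] -> C0=S, others downsized to S] -> [S,S]
  -> First S state at op 4; remaining ops need not be traced.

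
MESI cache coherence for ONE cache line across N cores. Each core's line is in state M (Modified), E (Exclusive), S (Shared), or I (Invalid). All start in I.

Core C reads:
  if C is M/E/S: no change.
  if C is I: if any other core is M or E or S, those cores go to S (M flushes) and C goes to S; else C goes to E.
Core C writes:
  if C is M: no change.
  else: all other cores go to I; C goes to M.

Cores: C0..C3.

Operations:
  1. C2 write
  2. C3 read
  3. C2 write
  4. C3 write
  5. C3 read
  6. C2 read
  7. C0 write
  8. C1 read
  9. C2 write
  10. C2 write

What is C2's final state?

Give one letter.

Answer: M

Derivation:
Op 1: C2 write [C2 write: invalidate none -> C2=M] -> [I,I,M,I]
Op 2: C3 read [C3 read from I: others=['C2=M'] -> C3=S, others downsized to S] -> [I,I,S,S]
Op 3: C2 write [C2 write: invalidate ['C3=S'] -> C2=M] -> [I,I,M,I]
Op 4: C3 write [C3 write: invalidate ['C2=M'] -> C3=M] -> [I,I,I,M]
Op 5: C3 read [C3 read: already in M, no change] -> [I,I,I,M]
Op 6: C2 read [C2 read from I: others=['C3=M'] -> C2=S, others downsized to S] -> [I,I,S,S]
Op 7: C0 write [C0 write: invalidate ['C2=S', 'C3=S'] -> C0=M] -> [M,I,I,I]
Op 8: C1 read [C1 read from I: others=['C0=M'] -> C1=S, others downsized to S] -> [S,S,I,I]
Op 9: C2 write [C2 write: invalidate ['C0=S', 'C1=S'] -> C2=M] -> [I,I,M,I]
Op 10: C2 write [C2 write: already M (modified), no change] -> [I,I,M,I]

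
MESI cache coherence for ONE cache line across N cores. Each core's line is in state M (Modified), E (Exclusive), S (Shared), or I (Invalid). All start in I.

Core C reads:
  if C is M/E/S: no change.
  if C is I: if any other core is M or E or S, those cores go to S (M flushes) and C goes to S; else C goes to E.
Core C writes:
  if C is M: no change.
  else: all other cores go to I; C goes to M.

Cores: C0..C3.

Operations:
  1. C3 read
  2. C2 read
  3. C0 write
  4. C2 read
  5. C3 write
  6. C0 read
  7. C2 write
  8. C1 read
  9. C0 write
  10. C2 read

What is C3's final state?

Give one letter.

Op 1: C3 read [C3 read from I: no other sharers -> C3=E (exclusive)] -> [I,I,I,E]
Op 2: C2 read [C2 read from I: others=['C3=E'] -> C2=S, others downsized to S] -> [I,I,S,S]
Op 3: C0 write [C0 write: invalidate ['C2=S', 'C3=S'] -> C0=M] -> [M,I,I,I]
Op 4: C2 read [C2 read from I: others=['C0=M'] -> C2=S, others downsized to S] -> [S,I,S,I]
Op 5: C3 write [C3 write: invalidate ['C0=S', 'C2=S'] -> C3=M] -> [I,I,I,M]
Op 6: C0 read [C0 read from I: others=['C3=M'] -> C0=S, others downsized to S] -> [S,I,I,S]
Op 7: C2 write [C2 write: invalidate ['C0=S', 'C3=S'] -> C2=M] -> [I,I,M,I]
Op 8: C1 read [C1 read from I: others=['C2=M'] -> C1=S, others downsized to S] -> [I,S,S,I]
Op 9: C0 write [C0 write: invalidate ['C1=S', 'C2=S'] -> C0=M] -> [M,I,I,I]
Op 10: C2 read [C2 read from I: others=['C0=M'] -> C2=S, others downsized to S] -> [S,I,S,I]

Answer: I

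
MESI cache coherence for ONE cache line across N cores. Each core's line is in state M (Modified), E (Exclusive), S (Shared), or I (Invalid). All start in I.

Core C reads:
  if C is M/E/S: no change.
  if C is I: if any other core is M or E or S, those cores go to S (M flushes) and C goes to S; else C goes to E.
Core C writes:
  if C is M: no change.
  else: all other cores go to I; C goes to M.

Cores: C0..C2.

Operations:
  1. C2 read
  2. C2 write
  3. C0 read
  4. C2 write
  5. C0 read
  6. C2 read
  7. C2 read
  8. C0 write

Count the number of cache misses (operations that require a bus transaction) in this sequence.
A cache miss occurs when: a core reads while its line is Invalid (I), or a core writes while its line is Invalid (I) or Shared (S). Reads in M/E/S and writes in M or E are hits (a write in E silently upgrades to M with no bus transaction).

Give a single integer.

Op 1: C2 read [C2 read from I: no other sharers -> C2=E (exclusive)] -> [I,I,E] [MISS #1: read from I]
Op 2: C2 write [C2 write: invalidate none -> C2=M] -> [I,I,M] [hit: write from E is a silent E->M upgrade, no bus transaction]
Op 3: C0 read [C0 read from I: others=['C2=M'] -> C0=S, others downsized to S] -> [S,I,S] [MISS #2: read from I]
Op 4: C2 write [C2 write: invalidate ['C0=S'] -> C2=M] -> [I,I,M] [MISS #3: write from S]
Op 5: C0 read [C0 read from I: others=['C2=M'] -> C0=S, others downsized to S] -> [S,I,S] [MISS #4: read from I]
Op 6: C2 read [C2 read: already in S, no change] -> [S,I,S] [hit: read from S]
Op 7: C2 read [C2 read: already in S, no change] -> [S,I,S] [hit: read from S]
Op 8: C0 write [C0 write: invalidate ['C2=S'] -> C0=M] -> [M,I,I] [MISS #5: write from S]

Answer: 5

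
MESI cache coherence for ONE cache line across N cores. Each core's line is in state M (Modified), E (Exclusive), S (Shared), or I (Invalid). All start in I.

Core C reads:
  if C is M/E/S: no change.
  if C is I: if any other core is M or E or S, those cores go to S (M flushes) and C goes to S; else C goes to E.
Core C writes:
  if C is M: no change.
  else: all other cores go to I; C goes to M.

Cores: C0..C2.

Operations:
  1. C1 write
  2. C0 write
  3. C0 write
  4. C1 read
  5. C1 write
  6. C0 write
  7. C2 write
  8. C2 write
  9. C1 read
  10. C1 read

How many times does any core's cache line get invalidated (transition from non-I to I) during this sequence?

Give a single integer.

Answer: 4

Derivation:
Op 1: C1 write [C1 write: invalidate none -> C1=M] -> [I,M,I] (invalidations this op: 0; running total: 0)
Op 2: C0 write [C0 write: invalidate ['C1=M'] -> C0=M] -> [M,I,I] (invalidations this op: 1; running total: 1)
Op 3: C0 write [C0 write: already M (modified), no change] -> [M,I,I] (invalidations this op: 0; running total: 1)
Op 4: C1 read [C1 read from I: others=['C0=M'] -> C1=S, others downsized to S] -> [S,S,I] (invalidations this op: 0; running total: 1)
Op 5: C1 write [C1 write: invalidate ['C0=S'] -> C1=M] -> [I,M,I] (invalidations this op: 1; running total: 2)
Op 6: C0 write [C0 write: invalidate ['C1=M'] -> C0=M] -> [M,I,I] (invalidations this op: 1; running total: 3)
Op 7: C2 write [C2 write: invalidate ['C0=M'] -> C2=M] -> [I,I,M] (invalidations this op: 1; running total: 4)
Op 8: C2 write [C2 write: already M (modified), no change] -> [I,I,M] (invalidations this op: 0; running total: 4)
Op 9: C1 read [C1 read from I: others=['C2=M'] -> C1=S, others downsized to S] -> [I,S,S] (invalidations this op: 0; running total: 4)
Op 10: C1 read [C1 read: already in S, no change] -> [I,S,S] (invalidations this op: 0; running total: 4)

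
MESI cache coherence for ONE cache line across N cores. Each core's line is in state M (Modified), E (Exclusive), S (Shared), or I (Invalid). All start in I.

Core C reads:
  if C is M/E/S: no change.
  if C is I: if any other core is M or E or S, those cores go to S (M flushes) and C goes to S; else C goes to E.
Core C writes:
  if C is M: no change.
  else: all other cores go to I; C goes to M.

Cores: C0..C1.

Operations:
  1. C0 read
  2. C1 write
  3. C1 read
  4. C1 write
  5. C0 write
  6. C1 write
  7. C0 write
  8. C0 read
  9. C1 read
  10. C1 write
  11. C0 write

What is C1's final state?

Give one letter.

Answer: I

Derivation:
Op 1: C0 read [C0 read from I: no other sharers -> C0=E (exclusive)] -> [E,I]
Op 2: C1 write [C1 write: invalidate ['C0=E'] -> C1=M] -> [I,M]
Op 3: C1 read [C1 read: already in M, no change] -> [I,M]
Op 4: C1 write [C1 write: already M (modified), no change] -> [I,M]
Op 5: C0 write [C0 write: invalidate ['C1=M'] -> C0=M] -> [M,I]
Op 6: C1 write [C1 write: invalidate ['C0=M'] -> C1=M] -> [I,M]
Op 7: C0 write [C0 write: invalidate ['C1=M'] -> C0=M] -> [M,I]
Op 8: C0 read [C0 read: already in M, no change] -> [M,I]
Op 9: C1 read [C1 read from I: others=['C0=M'] -> C1=S, others downsized to S] -> [S,S]
Op 10: C1 write [C1 write: invalidate ['C0=S'] -> C1=M] -> [I,M]
Op 11: C0 write [C0 write: invalidate ['C1=M'] -> C0=M] -> [M,I]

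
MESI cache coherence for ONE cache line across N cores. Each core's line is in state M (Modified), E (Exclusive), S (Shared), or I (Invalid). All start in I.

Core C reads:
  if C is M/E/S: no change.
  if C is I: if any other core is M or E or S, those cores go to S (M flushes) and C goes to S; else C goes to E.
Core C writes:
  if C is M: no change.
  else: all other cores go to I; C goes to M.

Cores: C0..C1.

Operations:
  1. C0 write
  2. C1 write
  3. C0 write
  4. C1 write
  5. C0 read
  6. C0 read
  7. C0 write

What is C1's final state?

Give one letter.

Answer: I

Derivation:
Op 1: C0 write [C0 write: invalidate none -> C0=M] -> [M,I]
Op 2: C1 write [C1 write: invalidate ['C0=M'] -> C1=M] -> [I,M]
Op 3: C0 write [C0 write: invalidate ['C1=M'] -> C0=M] -> [M,I]
Op 4: C1 write [C1 write: invalidate ['C0=M'] -> C1=M] -> [I,M]
Op 5: C0 read [C0 read from I: others=['C1=M'] -> C0=S, others downsized to S] -> [S,S]
Op 6: C0 read [C0 read: already in S, no change] -> [S,S]
Op 7: C0 write [C0 write: invalidate ['C1=S'] -> C0=M] -> [M,I]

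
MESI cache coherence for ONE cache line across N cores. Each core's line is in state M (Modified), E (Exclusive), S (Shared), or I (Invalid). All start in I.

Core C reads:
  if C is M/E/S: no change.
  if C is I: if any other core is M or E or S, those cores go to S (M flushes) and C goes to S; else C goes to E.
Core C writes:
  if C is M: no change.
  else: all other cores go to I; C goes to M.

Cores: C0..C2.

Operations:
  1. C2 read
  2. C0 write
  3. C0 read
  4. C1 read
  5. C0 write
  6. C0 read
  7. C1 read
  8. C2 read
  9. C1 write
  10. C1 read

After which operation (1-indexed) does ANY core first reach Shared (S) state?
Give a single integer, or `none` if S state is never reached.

Op 1: C2 read [C2 read from I: no other sharers -> C2=E (exclusive)] -> [I,I,E]
Op 2: C0 write [C0 write: invalidate ['C2=E'] -> C0=M] -> [M,I,I]
Op 3: C0 read [C0 read: already in M, no change] -> [M,I,I]
Op 4: C1 read [C1 read from I: others=['C0=M'] -> C1=S, others downsized to S] -> [S,S,I]
  -> First S state at op 4; remaining ops need not be traced.

Answer: 4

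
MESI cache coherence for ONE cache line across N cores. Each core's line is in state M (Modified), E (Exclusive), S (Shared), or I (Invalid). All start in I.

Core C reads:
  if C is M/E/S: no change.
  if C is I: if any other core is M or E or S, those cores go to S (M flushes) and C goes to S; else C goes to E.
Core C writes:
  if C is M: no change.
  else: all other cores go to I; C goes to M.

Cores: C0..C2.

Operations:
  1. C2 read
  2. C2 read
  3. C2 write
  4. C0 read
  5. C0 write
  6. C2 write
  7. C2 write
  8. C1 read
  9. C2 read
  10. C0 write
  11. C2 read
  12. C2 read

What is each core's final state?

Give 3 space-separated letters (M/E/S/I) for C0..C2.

Op 1: C2 read [C2 read from I: no other sharers -> C2=E (exclusive)] -> [I,I,E]
Op 2: C2 read [C2 read: already in E, no change] -> [I,I,E]
Op 3: C2 write [C2 write: invalidate none -> C2=M] -> [I,I,M]
Op 4: C0 read [C0 read from I: others=['C2=M'] -> C0=S, others downsized to S] -> [S,I,S]
Op 5: C0 write [C0 write: invalidate ['C2=S'] -> C0=M] -> [M,I,I]
Op 6: C2 write [C2 write: invalidate ['C0=M'] -> C2=M] -> [I,I,M]
Op 7: C2 write [C2 write: already M (modified), no change] -> [I,I,M]
Op 8: C1 read [C1 read from I: others=['C2=M'] -> C1=S, others downsized to S] -> [I,S,S]
Op 9: C2 read [C2 read: already in S, no change] -> [I,S,S]
Op 10: C0 write [C0 write: invalidate ['C1=S', 'C2=S'] -> C0=M] -> [M,I,I]
Op 11: C2 read [C2 read from I: others=['C0=M'] -> C2=S, others downsized to S] -> [S,I,S]
Op 12: C2 read [C2 read: already in S, no change] -> [S,I,S]

Answer: S I S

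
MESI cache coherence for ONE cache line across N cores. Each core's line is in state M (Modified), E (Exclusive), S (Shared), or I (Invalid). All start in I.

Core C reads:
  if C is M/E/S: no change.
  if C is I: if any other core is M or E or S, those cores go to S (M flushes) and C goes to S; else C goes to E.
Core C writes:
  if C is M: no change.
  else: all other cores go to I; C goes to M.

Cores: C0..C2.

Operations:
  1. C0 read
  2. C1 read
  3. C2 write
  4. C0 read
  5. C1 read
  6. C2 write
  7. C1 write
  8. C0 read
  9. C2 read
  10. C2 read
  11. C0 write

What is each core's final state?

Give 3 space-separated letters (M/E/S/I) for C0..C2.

Answer: M I I

Derivation:
Op 1: C0 read [C0 read from I: no other sharers -> C0=E (exclusive)] -> [E,I,I]
Op 2: C1 read [C1 read from I: others=['C0=E'] -> C1=S, others downsized to S] -> [S,S,I]
Op 3: C2 write [C2 write: invalidate ['C0=S', 'C1=S'] -> C2=M] -> [I,I,M]
Op 4: C0 read [C0 read from I: others=['C2=M'] -> C0=S, others downsized to S] -> [S,I,S]
Op 5: C1 read [C1 read from I: others=['C0=S', 'C2=S'] -> C1=S, others downsized to S] -> [S,S,S]
Op 6: C2 write [C2 write: invalidate ['C0=S', 'C1=S'] -> C2=M] -> [I,I,M]
Op 7: C1 write [C1 write: invalidate ['C2=M'] -> C1=M] -> [I,M,I]
Op 8: C0 read [C0 read from I: others=['C1=M'] -> C0=S, others downsized to S] -> [S,S,I]
Op 9: C2 read [C2 read from I: others=['C0=S', 'C1=S'] -> C2=S, others downsized to S] -> [S,S,S]
Op 10: C2 read [C2 read: already in S, no change] -> [S,S,S]
Op 11: C0 write [C0 write: invalidate ['C1=S', 'C2=S'] -> C0=M] -> [M,I,I]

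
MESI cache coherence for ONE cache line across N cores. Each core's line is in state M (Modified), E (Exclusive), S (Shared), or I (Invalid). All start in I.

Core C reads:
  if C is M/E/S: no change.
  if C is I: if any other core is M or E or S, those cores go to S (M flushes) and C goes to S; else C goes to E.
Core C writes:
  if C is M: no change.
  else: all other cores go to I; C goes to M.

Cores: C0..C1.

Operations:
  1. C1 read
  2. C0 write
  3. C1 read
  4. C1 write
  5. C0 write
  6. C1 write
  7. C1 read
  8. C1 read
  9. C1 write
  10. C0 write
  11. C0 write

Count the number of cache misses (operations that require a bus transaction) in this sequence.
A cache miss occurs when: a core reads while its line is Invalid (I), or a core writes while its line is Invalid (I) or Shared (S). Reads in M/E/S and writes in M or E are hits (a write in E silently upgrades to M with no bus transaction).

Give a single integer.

Op 1: C1 read [C1 read from I: no other sharers -> C1=E (exclusive)] -> [I,E] [MISS #1: read from I]
Op 2: C0 write [C0 write: invalidate ['C1=E'] -> C0=M] -> [M,I] [MISS #2: write from I]
Op 3: C1 read [C1 read from I: others=['C0=M'] -> C1=S, others downsized to S] -> [S,S] [MISS #3: read from I]
Op 4: C1 write [C1 write: invalidate ['C0=S'] -> C1=M] -> [I,M] [MISS #4: write from S]
Op 5: C0 write [C0 write: invalidate ['C1=M'] -> C0=M] -> [M,I] [MISS #5: write from I]
Op 6: C1 write [C1 write: invalidate ['C0=M'] -> C1=M] -> [I,M] [MISS #6: write from I]
Op 7: C1 read [C1 read: already in M, no change] -> [I,M] [hit: read from M]
Op 8: C1 read [C1 read: already in M, no change] -> [I,M] [hit: read from M]
Op 9: C1 write [C1 write: already M (modified), no change] -> [I,M] [hit: write from M]
Op 10: C0 write [C0 write: invalidate ['C1=M'] -> C0=M] -> [M,I] [MISS #7: write from I]
Op 11: C0 write [C0 write: already M (modified), no change] -> [M,I] [hit: write from M]

Answer: 7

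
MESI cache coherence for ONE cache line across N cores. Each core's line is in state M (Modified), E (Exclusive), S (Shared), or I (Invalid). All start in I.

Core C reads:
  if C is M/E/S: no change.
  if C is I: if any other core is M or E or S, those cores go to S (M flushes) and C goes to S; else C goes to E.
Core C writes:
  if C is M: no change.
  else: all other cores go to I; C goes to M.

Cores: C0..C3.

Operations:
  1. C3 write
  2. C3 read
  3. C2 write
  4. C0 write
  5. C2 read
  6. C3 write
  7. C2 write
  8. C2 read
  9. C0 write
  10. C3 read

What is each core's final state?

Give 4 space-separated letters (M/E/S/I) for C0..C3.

Answer: S I I S

Derivation:
Op 1: C3 write [C3 write: invalidate none -> C3=M] -> [I,I,I,M]
Op 2: C3 read [C3 read: already in M, no change] -> [I,I,I,M]
Op 3: C2 write [C2 write: invalidate ['C3=M'] -> C2=M] -> [I,I,M,I]
Op 4: C0 write [C0 write: invalidate ['C2=M'] -> C0=M] -> [M,I,I,I]
Op 5: C2 read [C2 read from I: others=['C0=M'] -> C2=S, others downsized to S] -> [S,I,S,I]
Op 6: C3 write [C3 write: invalidate ['C0=S', 'C2=S'] -> C3=M] -> [I,I,I,M]
Op 7: C2 write [C2 write: invalidate ['C3=M'] -> C2=M] -> [I,I,M,I]
Op 8: C2 read [C2 read: already in M, no change] -> [I,I,M,I]
Op 9: C0 write [C0 write: invalidate ['C2=M'] -> C0=M] -> [M,I,I,I]
Op 10: C3 read [C3 read from I: others=['C0=M'] -> C3=S, others downsized to S] -> [S,I,I,S]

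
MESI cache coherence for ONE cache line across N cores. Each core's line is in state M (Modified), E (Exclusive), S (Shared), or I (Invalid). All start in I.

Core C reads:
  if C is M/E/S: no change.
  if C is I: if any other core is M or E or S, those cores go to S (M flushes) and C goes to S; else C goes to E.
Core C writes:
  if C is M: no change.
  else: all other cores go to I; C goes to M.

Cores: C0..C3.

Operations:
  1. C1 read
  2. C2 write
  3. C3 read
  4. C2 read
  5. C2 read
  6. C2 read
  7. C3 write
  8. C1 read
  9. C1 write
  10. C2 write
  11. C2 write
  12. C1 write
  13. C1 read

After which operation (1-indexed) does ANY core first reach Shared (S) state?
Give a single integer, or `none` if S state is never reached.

Op 1: C1 read [C1 read from I: no other sharers -> C1=E (exclusive)] -> [I,E,I,I]
Op 2: C2 write [C2 write: invalidate ['C1=E'] -> C2=M] -> [I,I,M,I]
Op 3: C3 read [C3 read from I: others=['C2=M'] -> C3=S, others downsized to S] -> [I,I,S,S]
  -> First S state at op 3; remaining ops need not be traced.

Answer: 3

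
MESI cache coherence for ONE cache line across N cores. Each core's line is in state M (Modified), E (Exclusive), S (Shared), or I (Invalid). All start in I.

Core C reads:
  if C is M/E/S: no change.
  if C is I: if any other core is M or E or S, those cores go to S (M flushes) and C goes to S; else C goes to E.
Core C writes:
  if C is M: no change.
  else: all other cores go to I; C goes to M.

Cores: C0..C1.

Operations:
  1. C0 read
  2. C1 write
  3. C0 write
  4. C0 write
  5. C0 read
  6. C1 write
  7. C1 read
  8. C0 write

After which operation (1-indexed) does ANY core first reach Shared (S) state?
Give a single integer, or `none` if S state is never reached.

Answer: none

Derivation:
Op 1: C0 read [C0 read from I: no other sharers -> C0=E (exclusive)] -> [E,I]
Op 2: C1 write [C1 write: invalidate ['C0=E'] -> C1=M] -> [I,M]
Op 3: C0 write [C0 write: invalidate ['C1=M'] -> C0=M] -> [M,I]
Op 4: C0 write [C0 write: already M (modified), no change] -> [M,I]
Op 5: C0 read [C0 read: already in M, no change] -> [M,I]
Op 6: C1 write [C1 write: invalidate ['C0=M'] -> C1=M] -> [I,M]
Op 7: C1 read [C1 read: already in M, no change] -> [I,M]
Op 8: C0 write [C0 write: invalidate ['C1=M'] -> C0=M] -> [M,I]
S state never reached in this sequence.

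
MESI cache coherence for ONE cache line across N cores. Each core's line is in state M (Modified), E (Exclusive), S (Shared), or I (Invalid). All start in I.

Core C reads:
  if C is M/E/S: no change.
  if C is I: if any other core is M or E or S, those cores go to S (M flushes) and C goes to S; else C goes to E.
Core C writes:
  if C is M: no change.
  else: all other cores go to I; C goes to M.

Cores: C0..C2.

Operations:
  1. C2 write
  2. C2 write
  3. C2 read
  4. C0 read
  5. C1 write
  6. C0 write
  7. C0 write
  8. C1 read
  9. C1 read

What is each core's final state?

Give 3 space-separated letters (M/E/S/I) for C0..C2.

Answer: S S I

Derivation:
Op 1: C2 write [C2 write: invalidate none -> C2=M] -> [I,I,M]
Op 2: C2 write [C2 write: already M (modified), no change] -> [I,I,M]
Op 3: C2 read [C2 read: already in M, no change] -> [I,I,M]
Op 4: C0 read [C0 read from I: others=['C2=M'] -> C0=S, others downsized to S] -> [S,I,S]
Op 5: C1 write [C1 write: invalidate ['C0=S', 'C2=S'] -> C1=M] -> [I,M,I]
Op 6: C0 write [C0 write: invalidate ['C1=M'] -> C0=M] -> [M,I,I]
Op 7: C0 write [C0 write: already M (modified), no change] -> [M,I,I]
Op 8: C1 read [C1 read from I: others=['C0=M'] -> C1=S, others downsized to S] -> [S,S,I]
Op 9: C1 read [C1 read: already in S, no change] -> [S,S,I]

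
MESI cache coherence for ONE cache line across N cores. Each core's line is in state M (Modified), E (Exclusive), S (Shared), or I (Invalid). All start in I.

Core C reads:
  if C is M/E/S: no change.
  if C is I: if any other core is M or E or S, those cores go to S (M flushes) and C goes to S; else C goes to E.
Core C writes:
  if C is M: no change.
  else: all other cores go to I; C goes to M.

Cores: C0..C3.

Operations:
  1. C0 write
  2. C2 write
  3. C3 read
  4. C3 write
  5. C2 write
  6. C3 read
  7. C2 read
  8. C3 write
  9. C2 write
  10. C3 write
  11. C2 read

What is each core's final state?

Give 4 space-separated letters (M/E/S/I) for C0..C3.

Op 1: C0 write [C0 write: invalidate none -> C0=M] -> [M,I,I,I]
Op 2: C2 write [C2 write: invalidate ['C0=M'] -> C2=M] -> [I,I,M,I]
Op 3: C3 read [C3 read from I: others=['C2=M'] -> C3=S, others downsized to S] -> [I,I,S,S]
Op 4: C3 write [C3 write: invalidate ['C2=S'] -> C3=M] -> [I,I,I,M]
Op 5: C2 write [C2 write: invalidate ['C3=M'] -> C2=M] -> [I,I,M,I]
Op 6: C3 read [C3 read from I: others=['C2=M'] -> C3=S, others downsized to S] -> [I,I,S,S]
Op 7: C2 read [C2 read: already in S, no change] -> [I,I,S,S]
Op 8: C3 write [C3 write: invalidate ['C2=S'] -> C3=M] -> [I,I,I,M]
Op 9: C2 write [C2 write: invalidate ['C3=M'] -> C2=M] -> [I,I,M,I]
Op 10: C3 write [C3 write: invalidate ['C2=M'] -> C3=M] -> [I,I,I,M]
Op 11: C2 read [C2 read from I: others=['C3=M'] -> C2=S, others downsized to S] -> [I,I,S,S]

Answer: I I S S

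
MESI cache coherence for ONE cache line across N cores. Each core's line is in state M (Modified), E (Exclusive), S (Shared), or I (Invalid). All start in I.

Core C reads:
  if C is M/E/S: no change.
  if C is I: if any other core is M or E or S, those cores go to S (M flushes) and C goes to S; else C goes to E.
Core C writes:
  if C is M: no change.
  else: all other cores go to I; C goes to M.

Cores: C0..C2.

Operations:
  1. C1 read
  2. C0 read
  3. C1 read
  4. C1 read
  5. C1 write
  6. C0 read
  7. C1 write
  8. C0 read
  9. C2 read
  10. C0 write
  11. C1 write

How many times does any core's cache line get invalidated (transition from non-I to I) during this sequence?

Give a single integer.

Answer: 5

Derivation:
Op 1: C1 read [C1 read from I: no other sharers -> C1=E (exclusive)] -> [I,E,I] (invalidations this op: 0; running total: 0)
Op 2: C0 read [C0 read from I: others=['C1=E'] -> C0=S, others downsized to S] -> [S,S,I] (invalidations this op: 0; running total: 0)
Op 3: C1 read [C1 read: already in S, no change] -> [S,S,I] (invalidations this op: 0; running total: 0)
Op 4: C1 read [C1 read: already in S, no change] -> [S,S,I] (invalidations this op: 0; running total: 0)
Op 5: C1 write [C1 write: invalidate ['C0=S'] -> C1=M] -> [I,M,I] (invalidations this op: 1; running total: 1)
Op 6: C0 read [C0 read from I: others=['C1=M'] -> C0=S, others downsized to S] -> [S,S,I] (invalidations this op: 0; running total: 1)
Op 7: C1 write [C1 write: invalidate ['C0=S'] -> C1=M] -> [I,M,I] (invalidations this op: 1; running total: 2)
Op 8: C0 read [C0 read from I: others=['C1=M'] -> C0=S, others downsized to S] -> [S,S,I] (invalidations this op: 0; running total: 2)
Op 9: C2 read [C2 read from I: others=['C0=S', 'C1=S'] -> C2=S, others downsized to S] -> [S,S,S] (invalidations this op: 0; running total: 2)
Op 10: C0 write [C0 write: invalidate ['C1=S', 'C2=S'] -> C0=M] -> [M,I,I] (invalidations this op: 2; running total: 4)
Op 11: C1 write [C1 write: invalidate ['C0=M'] -> C1=M] -> [I,M,I] (invalidations this op: 1; running total: 5)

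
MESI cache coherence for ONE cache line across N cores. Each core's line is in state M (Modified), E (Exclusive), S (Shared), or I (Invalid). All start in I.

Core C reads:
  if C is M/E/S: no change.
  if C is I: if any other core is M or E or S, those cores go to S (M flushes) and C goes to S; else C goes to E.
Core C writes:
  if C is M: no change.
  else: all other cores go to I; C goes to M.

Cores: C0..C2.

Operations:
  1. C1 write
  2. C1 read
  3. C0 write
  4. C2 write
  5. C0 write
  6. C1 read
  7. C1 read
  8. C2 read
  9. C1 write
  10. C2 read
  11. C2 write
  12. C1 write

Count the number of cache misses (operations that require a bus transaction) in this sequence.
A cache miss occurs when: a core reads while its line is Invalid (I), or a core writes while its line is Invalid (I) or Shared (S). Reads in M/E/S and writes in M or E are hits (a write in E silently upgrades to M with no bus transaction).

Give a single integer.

Op 1: C1 write [C1 write: invalidate none -> C1=M] -> [I,M,I] [MISS #1: write from I]
Op 2: C1 read [C1 read: already in M, no change] -> [I,M,I] [hit: read from M]
Op 3: C0 write [C0 write: invalidate ['C1=M'] -> C0=M] -> [M,I,I] [MISS #2: write from I]
Op 4: C2 write [C2 write: invalidate ['C0=M'] -> C2=M] -> [I,I,M] [MISS #3: write from I]
Op 5: C0 write [C0 write: invalidate ['C2=M'] -> C0=M] -> [M,I,I] [MISS #4: write from I]
Op 6: C1 read [C1 read from I: others=['C0=M'] -> C1=S, others downsized to S] -> [S,S,I] [MISS #5: read from I]
Op 7: C1 read [C1 read: already in S, no change] -> [S,S,I] [hit: read from S]
Op 8: C2 read [C2 read from I: others=['C0=S', 'C1=S'] -> C2=S, others downsized to S] -> [S,S,S] [MISS #6: read from I]
Op 9: C1 write [C1 write: invalidate ['C0=S', 'C2=S'] -> C1=M] -> [I,M,I] [MISS #7: write from S]
Op 10: C2 read [C2 read from I: others=['C1=M'] -> C2=S, others downsized to S] -> [I,S,S] [MISS #8: read from I]
Op 11: C2 write [C2 write: invalidate ['C1=S'] -> C2=M] -> [I,I,M] [MISS #9: write from S]
Op 12: C1 write [C1 write: invalidate ['C2=M'] -> C1=M] -> [I,M,I] [MISS #10: write from I]

Answer: 10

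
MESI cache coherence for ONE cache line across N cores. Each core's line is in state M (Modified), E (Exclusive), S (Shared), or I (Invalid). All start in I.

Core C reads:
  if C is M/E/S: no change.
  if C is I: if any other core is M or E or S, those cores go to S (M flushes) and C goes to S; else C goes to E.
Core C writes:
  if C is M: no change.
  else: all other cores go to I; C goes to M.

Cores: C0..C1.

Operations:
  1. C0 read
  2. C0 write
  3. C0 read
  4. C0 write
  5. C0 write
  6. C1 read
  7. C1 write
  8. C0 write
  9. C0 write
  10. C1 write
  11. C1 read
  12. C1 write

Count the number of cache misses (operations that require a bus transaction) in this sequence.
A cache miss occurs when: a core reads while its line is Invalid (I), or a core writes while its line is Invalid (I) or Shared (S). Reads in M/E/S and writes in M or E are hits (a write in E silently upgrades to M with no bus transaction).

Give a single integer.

Answer: 5

Derivation:
Op 1: C0 read [C0 read from I: no other sharers -> C0=E (exclusive)] -> [E,I] [MISS #1: read from I]
Op 2: C0 write [C0 write: invalidate none -> C0=M] -> [M,I] [hit: write from E is a silent E->M upgrade, no bus transaction]
Op 3: C0 read [C0 read: already in M, no change] -> [M,I] [hit: read from M]
Op 4: C0 write [C0 write: already M (modified), no change] -> [M,I] [hit: write from M]
Op 5: C0 write [C0 write: already M (modified), no change] -> [M,I] [hit: write from M]
Op 6: C1 read [C1 read from I: others=['C0=M'] -> C1=S, others downsized to S] -> [S,S] [MISS #2: read from I]
Op 7: C1 write [C1 write: invalidate ['C0=S'] -> C1=M] -> [I,M] [MISS #3: write from S]
Op 8: C0 write [C0 write: invalidate ['C1=M'] -> C0=M] -> [M,I] [MISS #4: write from I]
Op 9: C0 write [C0 write: already M (modified), no change] -> [M,I] [hit: write from M]
Op 10: C1 write [C1 write: invalidate ['C0=M'] -> C1=M] -> [I,M] [MISS #5: write from I]
Op 11: C1 read [C1 read: already in M, no change] -> [I,M] [hit: read from M]
Op 12: C1 write [C1 write: already M (modified), no change] -> [I,M] [hit: write from M]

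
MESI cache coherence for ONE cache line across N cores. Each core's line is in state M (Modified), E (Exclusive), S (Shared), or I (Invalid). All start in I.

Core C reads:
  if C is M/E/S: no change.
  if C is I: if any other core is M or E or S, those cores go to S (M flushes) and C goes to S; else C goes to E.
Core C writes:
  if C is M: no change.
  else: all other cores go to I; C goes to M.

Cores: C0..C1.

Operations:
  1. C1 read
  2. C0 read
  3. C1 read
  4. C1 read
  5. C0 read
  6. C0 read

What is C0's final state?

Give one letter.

Op 1: C1 read [C1 read from I: no other sharers -> C1=E (exclusive)] -> [I,E]
Op 2: C0 read [C0 read from I: others=['C1=E'] -> C0=S, others downsized to S] -> [S,S]
Op 3: C1 read [C1 read: already in S, no change] -> [S,S]
Op 4: C1 read [C1 read: already in S, no change] -> [S,S]
Op 5: C0 read [C0 read: already in S, no change] -> [S,S]
Op 6: C0 read [C0 read: already in S, no change] -> [S,S]

Answer: S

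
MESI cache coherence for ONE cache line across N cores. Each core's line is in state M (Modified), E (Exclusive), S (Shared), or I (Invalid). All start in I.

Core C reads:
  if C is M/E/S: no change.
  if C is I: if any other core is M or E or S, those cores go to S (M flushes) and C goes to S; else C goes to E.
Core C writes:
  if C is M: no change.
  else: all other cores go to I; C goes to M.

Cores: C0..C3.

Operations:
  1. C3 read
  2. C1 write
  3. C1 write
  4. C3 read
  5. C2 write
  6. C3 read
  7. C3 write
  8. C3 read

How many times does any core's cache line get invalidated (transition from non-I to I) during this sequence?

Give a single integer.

Op 1: C3 read [C3 read from I: no other sharers -> C3=E (exclusive)] -> [I,I,I,E] (invalidations this op: 0; running total: 0)
Op 2: C1 write [C1 write: invalidate ['C3=E'] -> C1=M] -> [I,M,I,I] (invalidations this op: 1; running total: 1)
Op 3: C1 write [C1 write: already M (modified), no change] -> [I,M,I,I] (invalidations this op: 0; running total: 1)
Op 4: C3 read [C3 read from I: others=['C1=M'] -> C3=S, others downsized to S] -> [I,S,I,S] (invalidations this op: 0; running total: 1)
Op 5: C2 write [C2 write: invalidate ['C1=S', 'C3=S'] -> C2=M] -> [I,I,M,I] (invalidations this op: 2; running total: 3)
Op 6: C3 read [C3 read from I: others=['C2=M'] -> C3=S, others downsized to S] -> [I,I,S,S] (invalidations this op: 0; running total: 3)
Op 7: C3 write [C3 write: invalidate ['C2=S'] -> C3=M] -> [I,I,I,M] (invalidations this op: 1; running total: 4)
Op 8: C3 read [C3 read: already in M, no change] -> [I,I,I,M] (invalidations this op: 0; running total: 4)

Answer: 4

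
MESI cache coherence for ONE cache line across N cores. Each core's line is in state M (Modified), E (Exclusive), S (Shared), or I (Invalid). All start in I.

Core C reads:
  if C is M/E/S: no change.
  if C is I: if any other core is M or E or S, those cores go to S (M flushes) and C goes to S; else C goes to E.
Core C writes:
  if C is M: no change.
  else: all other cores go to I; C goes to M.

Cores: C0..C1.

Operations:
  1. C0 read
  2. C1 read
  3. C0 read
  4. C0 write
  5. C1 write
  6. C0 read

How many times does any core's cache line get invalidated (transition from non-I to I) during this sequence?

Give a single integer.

Op 1: C0 read [C0 read from I: no other sharers -> C0=E (exclusive)] -> [E,I] (invalidations this op: 0; running total: 0)
Op 2: C1 read [C1 read from I: others=['C0=E'] -> C1=S, others downsized to S] -> [S,S] (invalidations this op: 0; running total: 0)
Op 3: C0 read [C0 read: already in S, no change] -> [S,S] (invalidations this op: 0; running total: 0)
Op 4: C0 write [C0 write: invalidate ['C1=S'] -> C0=M] -> [M,I] (invalidations this op: 1; running total: 1)
Op 5: C1 write [C1 write: invalidate ['C0=M'] -> C1=M] -> [I,M] (invalidations this op: 1; running total: 2)
Op 6: C0 read [C0 read from I: others=['C1=M'] -> C0=S, others downsized to S] -> [S,S] (invalidations this op: 0; running total: 2)

Answer: 2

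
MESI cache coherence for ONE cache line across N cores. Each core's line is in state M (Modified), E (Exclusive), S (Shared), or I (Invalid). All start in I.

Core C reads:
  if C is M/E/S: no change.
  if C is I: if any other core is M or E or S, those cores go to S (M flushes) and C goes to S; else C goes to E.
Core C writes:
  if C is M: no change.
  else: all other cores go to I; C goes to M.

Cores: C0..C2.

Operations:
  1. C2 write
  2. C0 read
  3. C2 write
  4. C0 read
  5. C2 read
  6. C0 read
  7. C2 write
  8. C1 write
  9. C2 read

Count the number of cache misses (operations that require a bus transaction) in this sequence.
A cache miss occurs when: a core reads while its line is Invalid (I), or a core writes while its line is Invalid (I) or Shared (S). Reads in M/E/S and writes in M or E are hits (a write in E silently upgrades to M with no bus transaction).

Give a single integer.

Op 1: C2 write [C2 write: invalidate none -> C2=M] -> [I,I,M] [MISS #1: write from I]
Op 2: C0 read [C0 read from I: others=['C2=M'] -> C0=S, others downsized to S] -> [S,I,S] [MISS #2: read from I]
Op 3: C2 write [C2 write: invalidate ['C0=S'] -> C2=M] -> [I,I,M] [MISS #3: write from S]
Op 4: C0 read [C0 read from I: others=['C2=M'] -> C0=S, others downsized to S] -> [S,I,S] [MISS #4: read from I]
Op 5: C2 read [C2 read: already in S, no change] -> [S,I,S] [hit: read from S]
Op 6: C0 read [C0 read: already in S, no change] -> [S,I,S] [hit: read from S]
Op 7: C2 write [C2 write: invalidate ['C0=S'] -> C2=M] -> [I,I,M] [MISS #5: write from S]
Op 8: C1 write [C1 write: invalidate ['C2=M'] -> C1=M] -> [I,M,I] [MISS #6: write from I]
Op 9: C2 read [C2 read from I: others=['C1=M'] -> C2=S, others downsized to S] -> [I,S,S] [MISS #7: read from I]

Answer: 7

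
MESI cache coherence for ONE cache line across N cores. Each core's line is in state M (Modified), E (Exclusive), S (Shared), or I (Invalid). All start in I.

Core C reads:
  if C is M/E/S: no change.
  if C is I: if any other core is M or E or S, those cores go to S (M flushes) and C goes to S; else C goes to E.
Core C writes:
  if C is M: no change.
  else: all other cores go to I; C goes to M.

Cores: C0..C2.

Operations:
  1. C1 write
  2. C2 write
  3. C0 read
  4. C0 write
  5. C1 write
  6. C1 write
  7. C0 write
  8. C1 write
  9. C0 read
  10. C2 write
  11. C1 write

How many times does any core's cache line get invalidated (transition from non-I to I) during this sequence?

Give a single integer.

Answer: 8

Derivation:
Op 1: C1 write [C1 write: invalidate none -> C1=M] -> [I,M,I] (invalidations this op: 0; running total: 0)
Op 2: C2 write [C2 write: invalidate ['C1=M'] -> C2=M] -> [I,I,M] (invalidations this op: 1; running total: 1)
Op 3: C0 read [C0 read from I: others=['C2=M'] -> C0=S, others downsized to S] -> [S,I,S] (invalidations this op: 0; running total: 1)
Op 4: C0 write [C0 write: invalidate ['C2=S'] -> C0=M] -> [M,I,I] (invalidations this op: 1; running total: 2)
Op 5: C1 write [C1 write: invalidate ['C0=M'] -> C1=M] -> [I,M,I] (invalidations this op: 1; running total: 3)
Op 6: C1 write [C1 write: already M (modified), no change] -> [I,M,I] (invalidations this op: 0; running total: 3)
Op 7: C0 write [C0 write: invalidate ['C1=M'] -> C0=M] -> [M,I,I] (invalidations this op: 1; running total: 4)
Op 8: C1 write [C1 write: invalidate ['C0=M'] -> C1=M] -> [I,M,I] (invalidations this op: 1; running total: 5)
Op 9: C0 read [C0 read from I: others=['C1=M'] -> C0=S, others downsized to S] -> [S,S,I] (invalidations this op: 0; running total: 5)
Op 10: C2 write [C2 write: invalidate ['C0=S', 'C1=S'] -> C2=M] -> [I,I,M] (invalidations this op: 2; running total: 7)
Op 11: C1 write [C1 write: invalidate ['C2=M'] -> C1=M] -> [I,M,I] (invalidations this op: 1; running total: 8)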